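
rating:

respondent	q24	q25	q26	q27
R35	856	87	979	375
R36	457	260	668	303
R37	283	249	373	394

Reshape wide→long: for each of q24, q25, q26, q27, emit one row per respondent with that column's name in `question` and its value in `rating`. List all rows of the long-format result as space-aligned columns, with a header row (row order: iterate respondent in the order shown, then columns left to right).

respondent  question  rating
R35         q24       856   
R35         q25       87    
R35         q26       979   
R35         q27       375   
R36         q24       457   
R36         q25       260   
R36         q26       668   
R36         q27       303   
R37         q24       283   
R37         q25       249   
R37         q26       373   
R37         q27       394   

Each (respondent, column) pair becomes one row: 3 × 4 = 12 rows.
For example, (R35, q24) → rating=856.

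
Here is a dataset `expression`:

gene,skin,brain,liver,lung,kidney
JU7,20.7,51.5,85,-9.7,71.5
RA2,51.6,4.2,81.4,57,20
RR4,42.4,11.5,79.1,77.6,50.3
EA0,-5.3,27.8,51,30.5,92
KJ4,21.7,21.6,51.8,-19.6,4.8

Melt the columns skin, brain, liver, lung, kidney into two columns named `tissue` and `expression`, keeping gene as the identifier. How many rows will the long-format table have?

5 gene values × 5 melted columns = 25 rows.

25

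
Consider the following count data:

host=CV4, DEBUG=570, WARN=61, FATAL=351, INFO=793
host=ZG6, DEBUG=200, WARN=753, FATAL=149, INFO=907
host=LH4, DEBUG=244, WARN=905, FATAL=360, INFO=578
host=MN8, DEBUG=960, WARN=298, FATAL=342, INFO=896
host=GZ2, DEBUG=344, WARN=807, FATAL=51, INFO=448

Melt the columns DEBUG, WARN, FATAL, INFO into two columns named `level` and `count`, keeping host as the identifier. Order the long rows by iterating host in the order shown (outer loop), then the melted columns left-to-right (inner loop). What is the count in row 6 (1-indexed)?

753

20 rows total (5 × 4). Row 6: index ⌊(6-1)/4⌋ = 1 into host → ZG6; (6-1) mod 4 = 1 into the melted columns → WARN.
So row 6 is (ZG6, WARN, 753); count = 753.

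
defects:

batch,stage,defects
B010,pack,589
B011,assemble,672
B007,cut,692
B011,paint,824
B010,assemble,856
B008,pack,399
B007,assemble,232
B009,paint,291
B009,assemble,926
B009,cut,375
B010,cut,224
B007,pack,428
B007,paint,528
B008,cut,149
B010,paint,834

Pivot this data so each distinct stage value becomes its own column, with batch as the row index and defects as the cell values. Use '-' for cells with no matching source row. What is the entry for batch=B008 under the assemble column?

No long-format row has batch=B008 and stage=assemble, so the cell is -.

-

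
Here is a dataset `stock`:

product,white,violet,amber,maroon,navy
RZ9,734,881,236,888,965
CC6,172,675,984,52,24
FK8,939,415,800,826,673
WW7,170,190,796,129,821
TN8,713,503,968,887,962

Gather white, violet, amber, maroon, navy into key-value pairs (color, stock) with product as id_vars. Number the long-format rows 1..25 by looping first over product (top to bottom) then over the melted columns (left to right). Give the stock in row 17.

190

25 rows total (5 × 5). Row 17: index ⌊(17-1)/5⌋ = 3 into product → WW7; (17-1) mod 5 = 1 into the melted columns → violet.
So row 17 is (WW7, violet, 190); stock = 190.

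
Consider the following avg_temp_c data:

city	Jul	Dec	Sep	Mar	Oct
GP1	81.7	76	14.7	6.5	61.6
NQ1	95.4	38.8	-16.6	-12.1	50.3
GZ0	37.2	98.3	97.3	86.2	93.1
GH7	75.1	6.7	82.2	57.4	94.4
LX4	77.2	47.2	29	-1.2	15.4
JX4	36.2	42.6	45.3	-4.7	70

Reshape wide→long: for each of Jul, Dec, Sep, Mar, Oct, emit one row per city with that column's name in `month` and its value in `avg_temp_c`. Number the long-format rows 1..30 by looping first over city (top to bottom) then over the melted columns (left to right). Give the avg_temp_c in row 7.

38.8

30 rows total (6 × 5). Row 7: index ⌊(7-1)/5⌋ = 1 into city → NQ1; (7-1) mod 5 = 1 into the melted columns → Dec.
So row 7 is (NQ1, Dec, 38.8); avg_temp_c = 38.8.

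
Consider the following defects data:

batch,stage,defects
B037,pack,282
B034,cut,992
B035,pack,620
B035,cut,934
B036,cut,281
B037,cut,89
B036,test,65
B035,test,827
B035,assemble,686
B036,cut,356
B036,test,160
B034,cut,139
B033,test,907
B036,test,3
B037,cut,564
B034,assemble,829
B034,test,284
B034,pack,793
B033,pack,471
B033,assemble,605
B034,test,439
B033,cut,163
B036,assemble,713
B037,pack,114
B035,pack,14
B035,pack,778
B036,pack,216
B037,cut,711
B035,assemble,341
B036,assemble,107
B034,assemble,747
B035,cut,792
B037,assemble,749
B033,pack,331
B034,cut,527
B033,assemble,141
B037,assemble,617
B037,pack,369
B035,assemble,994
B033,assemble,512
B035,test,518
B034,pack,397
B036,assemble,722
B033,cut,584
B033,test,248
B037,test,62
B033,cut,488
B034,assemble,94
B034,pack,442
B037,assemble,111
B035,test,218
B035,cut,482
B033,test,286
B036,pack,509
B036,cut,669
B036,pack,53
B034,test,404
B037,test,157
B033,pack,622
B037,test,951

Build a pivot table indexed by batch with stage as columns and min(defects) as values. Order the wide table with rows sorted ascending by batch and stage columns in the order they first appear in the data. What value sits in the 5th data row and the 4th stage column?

111

With rows sorted ascending by batch, row 5 is batch=B037. stage columns in first-appearance order: pack, cut, test, assemble; column 4 is assemble.
Long rows with batch=B037, stage=assemble: min(749, 617, 111) = 111.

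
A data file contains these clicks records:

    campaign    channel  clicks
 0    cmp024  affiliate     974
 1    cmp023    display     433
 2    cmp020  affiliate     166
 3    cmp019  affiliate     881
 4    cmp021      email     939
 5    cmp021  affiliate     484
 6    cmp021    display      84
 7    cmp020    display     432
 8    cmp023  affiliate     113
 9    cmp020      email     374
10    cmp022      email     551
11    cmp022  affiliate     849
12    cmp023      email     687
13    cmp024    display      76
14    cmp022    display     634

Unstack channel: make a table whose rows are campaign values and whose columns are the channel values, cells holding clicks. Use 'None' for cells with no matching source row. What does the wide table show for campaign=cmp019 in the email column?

No long-format row has campaign=cmp019 and channel=email, so the cell is None.

None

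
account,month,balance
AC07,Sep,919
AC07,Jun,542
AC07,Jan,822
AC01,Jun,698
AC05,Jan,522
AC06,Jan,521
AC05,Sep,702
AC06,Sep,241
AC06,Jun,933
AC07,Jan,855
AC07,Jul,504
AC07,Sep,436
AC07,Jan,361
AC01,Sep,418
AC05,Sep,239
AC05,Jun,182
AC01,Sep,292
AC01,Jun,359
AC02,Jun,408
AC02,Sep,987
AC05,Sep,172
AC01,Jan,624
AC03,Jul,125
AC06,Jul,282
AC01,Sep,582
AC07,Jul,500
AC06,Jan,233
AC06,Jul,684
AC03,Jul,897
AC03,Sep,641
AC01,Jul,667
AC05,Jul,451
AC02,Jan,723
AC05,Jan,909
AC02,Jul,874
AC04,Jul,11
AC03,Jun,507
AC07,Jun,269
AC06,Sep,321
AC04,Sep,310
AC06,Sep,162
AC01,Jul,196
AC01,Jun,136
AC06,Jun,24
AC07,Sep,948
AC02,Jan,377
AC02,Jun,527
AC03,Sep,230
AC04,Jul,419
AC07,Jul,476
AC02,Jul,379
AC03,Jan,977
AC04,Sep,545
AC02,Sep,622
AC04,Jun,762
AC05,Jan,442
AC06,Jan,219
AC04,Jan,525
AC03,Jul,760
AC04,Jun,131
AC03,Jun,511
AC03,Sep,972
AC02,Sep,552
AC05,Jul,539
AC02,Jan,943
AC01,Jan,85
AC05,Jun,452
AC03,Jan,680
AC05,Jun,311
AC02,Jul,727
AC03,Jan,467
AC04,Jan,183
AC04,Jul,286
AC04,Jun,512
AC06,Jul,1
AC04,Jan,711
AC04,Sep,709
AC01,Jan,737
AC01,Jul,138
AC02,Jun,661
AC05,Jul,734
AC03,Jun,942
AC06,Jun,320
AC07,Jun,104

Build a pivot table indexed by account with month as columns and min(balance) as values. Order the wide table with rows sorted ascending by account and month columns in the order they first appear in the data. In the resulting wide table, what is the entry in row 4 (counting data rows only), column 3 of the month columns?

183

With rows sorted ascending by account, row 4 is account=AC04. month columns in first-appearance order: Sep, Jun, Jan, Jul; column 3 is Jan.
Long rows with account=AC04, month=Jan: min(525, 183, 711) = 183.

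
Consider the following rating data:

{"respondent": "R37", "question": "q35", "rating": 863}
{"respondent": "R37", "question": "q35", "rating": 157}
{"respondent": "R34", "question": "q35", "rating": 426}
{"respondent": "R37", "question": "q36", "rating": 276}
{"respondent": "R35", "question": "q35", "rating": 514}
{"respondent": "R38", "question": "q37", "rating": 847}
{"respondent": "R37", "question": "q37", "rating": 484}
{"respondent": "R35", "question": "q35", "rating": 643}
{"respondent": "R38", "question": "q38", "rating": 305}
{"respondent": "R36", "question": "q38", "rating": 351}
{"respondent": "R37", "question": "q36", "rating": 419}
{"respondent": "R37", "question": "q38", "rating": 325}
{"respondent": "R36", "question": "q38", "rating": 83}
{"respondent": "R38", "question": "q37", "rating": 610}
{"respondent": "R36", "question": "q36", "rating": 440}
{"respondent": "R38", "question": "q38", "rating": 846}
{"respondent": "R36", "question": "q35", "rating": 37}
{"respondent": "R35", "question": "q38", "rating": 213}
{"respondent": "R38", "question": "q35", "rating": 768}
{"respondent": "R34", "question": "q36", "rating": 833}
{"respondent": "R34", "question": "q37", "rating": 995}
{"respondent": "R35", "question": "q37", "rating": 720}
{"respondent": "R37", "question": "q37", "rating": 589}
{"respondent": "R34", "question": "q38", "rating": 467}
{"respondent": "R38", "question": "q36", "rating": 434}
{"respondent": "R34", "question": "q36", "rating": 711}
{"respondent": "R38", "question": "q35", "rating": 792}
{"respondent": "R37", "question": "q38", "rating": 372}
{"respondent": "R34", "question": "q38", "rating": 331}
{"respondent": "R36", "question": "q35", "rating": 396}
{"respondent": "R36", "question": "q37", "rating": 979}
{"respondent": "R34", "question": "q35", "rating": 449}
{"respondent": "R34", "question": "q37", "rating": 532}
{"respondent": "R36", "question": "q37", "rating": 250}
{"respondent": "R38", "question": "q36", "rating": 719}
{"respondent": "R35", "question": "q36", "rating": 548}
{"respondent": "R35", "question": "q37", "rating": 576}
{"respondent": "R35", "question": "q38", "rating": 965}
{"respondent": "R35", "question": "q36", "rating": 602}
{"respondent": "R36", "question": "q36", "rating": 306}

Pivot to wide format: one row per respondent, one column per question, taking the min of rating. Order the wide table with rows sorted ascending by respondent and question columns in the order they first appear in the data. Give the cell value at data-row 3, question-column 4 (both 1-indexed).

With rows sorted ascending by respondent, row 3 is respondent=R36. question columns in first-appearance order: q35, q36, q37, q38; column 4 is q38.
Long rows with respondent=R36, question=q38: min(351, 83) = 83.

83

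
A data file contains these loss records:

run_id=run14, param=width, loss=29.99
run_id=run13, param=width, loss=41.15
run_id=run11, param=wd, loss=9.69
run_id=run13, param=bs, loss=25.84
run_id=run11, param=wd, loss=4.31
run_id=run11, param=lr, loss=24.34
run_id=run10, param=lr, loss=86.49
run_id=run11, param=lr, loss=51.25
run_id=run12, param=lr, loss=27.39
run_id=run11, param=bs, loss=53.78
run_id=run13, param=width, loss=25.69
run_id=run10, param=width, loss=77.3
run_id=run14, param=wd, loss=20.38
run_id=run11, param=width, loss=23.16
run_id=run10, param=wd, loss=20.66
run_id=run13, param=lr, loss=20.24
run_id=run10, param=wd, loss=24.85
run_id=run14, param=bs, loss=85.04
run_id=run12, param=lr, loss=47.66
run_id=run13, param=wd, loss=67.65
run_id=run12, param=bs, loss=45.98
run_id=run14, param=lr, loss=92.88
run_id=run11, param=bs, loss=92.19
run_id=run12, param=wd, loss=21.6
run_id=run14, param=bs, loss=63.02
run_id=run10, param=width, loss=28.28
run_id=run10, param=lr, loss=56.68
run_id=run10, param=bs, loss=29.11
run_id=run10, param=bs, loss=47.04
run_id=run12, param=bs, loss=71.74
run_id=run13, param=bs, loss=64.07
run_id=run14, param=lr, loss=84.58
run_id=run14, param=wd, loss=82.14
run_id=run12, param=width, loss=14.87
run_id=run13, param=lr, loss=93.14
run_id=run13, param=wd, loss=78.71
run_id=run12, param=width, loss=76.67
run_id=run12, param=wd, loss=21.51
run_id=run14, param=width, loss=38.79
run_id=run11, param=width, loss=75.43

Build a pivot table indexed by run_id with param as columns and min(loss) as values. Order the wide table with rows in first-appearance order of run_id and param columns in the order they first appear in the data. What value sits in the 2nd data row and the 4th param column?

With rows in first-appearance order of run_id, row 2 is run_id=run13. param columns in first-appearance order: width, wd, bs, lr; column 4 is lr.
Long rows with run_id=run13, param=lr: min(20.24, 93.14) = 20.24.

20.24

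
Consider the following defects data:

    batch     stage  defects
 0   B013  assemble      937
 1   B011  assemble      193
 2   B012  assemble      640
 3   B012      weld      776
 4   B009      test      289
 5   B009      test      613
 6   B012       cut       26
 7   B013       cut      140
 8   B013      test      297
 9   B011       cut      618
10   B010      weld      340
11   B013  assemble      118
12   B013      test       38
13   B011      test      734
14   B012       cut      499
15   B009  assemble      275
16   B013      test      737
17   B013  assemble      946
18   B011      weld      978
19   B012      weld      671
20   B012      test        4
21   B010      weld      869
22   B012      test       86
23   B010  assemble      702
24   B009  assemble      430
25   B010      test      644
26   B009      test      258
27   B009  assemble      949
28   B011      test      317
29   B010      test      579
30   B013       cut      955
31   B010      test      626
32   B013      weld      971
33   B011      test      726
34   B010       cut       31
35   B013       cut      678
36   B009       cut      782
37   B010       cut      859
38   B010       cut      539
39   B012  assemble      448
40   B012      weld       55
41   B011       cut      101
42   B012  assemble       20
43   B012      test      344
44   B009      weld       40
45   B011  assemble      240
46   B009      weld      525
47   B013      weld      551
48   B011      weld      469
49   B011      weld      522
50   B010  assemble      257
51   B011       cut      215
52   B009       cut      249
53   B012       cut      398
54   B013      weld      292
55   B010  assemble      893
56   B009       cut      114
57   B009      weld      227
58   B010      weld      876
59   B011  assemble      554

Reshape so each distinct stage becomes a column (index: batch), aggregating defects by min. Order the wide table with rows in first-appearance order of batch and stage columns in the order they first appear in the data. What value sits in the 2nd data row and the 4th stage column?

101

With rows in first-appearance order of batch, row 2 is batch=B011. stage columns in first-appearance order: assemble, weld, test, cut; column 4 is cut.
Long rows with batch=B011, stage=cut: min(618, 101, 215) = 101.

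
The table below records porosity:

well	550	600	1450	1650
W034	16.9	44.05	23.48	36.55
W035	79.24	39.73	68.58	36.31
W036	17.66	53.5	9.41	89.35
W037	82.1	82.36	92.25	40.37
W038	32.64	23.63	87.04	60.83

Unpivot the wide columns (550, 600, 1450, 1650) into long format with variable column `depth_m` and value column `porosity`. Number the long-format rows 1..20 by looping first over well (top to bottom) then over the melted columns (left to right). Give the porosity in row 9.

17.66

20 rows total (5 × 4). Row 9: index ⌊(9-1)/4⌋ = 2 into well → W036; (9-1) mod 4 = 0 into the melted columns → 550.
So row 9 is (W036, 550, 17.66); porosity = 17.66.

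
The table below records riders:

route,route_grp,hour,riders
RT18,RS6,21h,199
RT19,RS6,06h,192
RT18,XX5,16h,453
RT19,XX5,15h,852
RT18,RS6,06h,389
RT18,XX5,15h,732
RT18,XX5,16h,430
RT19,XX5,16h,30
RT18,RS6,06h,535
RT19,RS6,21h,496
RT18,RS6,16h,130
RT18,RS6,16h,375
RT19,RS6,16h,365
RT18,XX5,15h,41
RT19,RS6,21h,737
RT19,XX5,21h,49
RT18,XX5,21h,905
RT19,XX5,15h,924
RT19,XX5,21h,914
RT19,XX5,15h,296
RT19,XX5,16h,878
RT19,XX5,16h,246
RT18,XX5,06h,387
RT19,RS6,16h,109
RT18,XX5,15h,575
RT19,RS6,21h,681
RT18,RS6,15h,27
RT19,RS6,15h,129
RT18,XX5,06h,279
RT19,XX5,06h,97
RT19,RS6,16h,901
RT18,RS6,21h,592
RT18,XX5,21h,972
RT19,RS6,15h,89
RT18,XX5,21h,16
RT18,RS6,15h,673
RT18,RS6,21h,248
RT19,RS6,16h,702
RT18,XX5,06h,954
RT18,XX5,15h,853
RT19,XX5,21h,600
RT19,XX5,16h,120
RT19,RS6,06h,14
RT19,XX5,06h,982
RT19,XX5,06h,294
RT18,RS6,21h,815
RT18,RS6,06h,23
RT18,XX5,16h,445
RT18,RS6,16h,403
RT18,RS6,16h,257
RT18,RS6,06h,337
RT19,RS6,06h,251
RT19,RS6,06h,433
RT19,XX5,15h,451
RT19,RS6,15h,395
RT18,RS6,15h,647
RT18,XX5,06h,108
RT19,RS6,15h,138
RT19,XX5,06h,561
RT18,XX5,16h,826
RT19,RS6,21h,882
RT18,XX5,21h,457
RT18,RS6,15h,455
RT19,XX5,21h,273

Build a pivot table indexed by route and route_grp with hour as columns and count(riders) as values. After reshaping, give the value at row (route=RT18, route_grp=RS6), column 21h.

Rows with route=RT18, route_grp=RS6 and hour=21h: riders values are 199, 592, 248, 815.
4 rows match — count = 4.

4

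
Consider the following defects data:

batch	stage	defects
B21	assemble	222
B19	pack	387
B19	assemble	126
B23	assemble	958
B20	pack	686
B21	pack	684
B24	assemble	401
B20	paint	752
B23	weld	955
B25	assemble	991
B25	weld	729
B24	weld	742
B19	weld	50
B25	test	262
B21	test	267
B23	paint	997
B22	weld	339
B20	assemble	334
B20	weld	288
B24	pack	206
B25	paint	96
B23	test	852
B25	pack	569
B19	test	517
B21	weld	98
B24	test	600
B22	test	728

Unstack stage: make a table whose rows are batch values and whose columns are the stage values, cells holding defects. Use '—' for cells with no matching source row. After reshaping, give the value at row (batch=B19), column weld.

50

The long row with batch=B19, stage=weld has defects=50.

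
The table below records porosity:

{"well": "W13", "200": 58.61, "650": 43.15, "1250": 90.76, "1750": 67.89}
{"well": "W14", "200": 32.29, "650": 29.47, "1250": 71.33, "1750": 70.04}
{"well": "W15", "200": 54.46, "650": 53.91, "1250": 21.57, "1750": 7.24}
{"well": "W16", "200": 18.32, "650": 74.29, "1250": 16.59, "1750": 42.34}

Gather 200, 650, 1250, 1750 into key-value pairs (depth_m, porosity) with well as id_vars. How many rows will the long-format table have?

4 well values × 4 melted columns = 16 rows.

16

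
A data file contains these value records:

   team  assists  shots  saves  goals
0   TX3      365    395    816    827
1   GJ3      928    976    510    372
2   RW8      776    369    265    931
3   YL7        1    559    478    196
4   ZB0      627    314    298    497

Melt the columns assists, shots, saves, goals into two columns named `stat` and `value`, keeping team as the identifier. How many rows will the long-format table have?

5 team values × 4 melted columns = 20 rows.

20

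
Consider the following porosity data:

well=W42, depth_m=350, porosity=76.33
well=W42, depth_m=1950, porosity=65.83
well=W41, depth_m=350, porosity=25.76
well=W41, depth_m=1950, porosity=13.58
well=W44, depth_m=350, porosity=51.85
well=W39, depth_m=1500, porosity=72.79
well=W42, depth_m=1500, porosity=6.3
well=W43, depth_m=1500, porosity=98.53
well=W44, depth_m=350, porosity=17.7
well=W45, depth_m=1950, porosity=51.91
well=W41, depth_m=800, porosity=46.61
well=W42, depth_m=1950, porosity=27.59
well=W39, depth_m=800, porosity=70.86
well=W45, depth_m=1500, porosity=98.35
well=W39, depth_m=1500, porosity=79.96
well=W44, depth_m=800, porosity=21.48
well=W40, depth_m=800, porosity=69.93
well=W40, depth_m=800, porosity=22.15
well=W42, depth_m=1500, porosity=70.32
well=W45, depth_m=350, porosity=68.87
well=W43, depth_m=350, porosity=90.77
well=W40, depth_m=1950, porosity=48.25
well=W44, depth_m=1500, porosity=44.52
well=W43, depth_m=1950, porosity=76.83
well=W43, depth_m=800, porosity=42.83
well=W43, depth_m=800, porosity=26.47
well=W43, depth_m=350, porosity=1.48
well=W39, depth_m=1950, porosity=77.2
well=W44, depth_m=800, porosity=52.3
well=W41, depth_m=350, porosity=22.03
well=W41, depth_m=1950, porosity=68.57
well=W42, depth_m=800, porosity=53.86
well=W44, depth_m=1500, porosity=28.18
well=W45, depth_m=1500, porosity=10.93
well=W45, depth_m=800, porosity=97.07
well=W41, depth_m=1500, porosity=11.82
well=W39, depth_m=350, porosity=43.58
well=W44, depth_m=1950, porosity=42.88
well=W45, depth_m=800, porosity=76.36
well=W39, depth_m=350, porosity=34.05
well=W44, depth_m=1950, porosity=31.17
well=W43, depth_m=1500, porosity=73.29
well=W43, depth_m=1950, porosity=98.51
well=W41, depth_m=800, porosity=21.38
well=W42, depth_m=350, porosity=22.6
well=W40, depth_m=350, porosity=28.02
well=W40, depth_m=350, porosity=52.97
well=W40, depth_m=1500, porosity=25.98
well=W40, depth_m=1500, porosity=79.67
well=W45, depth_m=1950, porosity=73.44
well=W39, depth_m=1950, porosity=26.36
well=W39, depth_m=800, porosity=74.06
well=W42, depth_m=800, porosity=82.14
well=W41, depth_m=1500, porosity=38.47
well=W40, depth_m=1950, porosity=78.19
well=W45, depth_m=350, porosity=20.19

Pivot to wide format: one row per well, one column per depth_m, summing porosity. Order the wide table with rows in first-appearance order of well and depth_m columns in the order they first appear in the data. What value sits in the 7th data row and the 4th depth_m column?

92.08

With rows in first-appearance order of well, row 7 is well=W40. depth_m columns in first-appearance order: 350, 1950, 1500, 800; column 4 is 800.
Long rows with well=W40, depth_m=800: 69.93 + 22.15 = 92.08.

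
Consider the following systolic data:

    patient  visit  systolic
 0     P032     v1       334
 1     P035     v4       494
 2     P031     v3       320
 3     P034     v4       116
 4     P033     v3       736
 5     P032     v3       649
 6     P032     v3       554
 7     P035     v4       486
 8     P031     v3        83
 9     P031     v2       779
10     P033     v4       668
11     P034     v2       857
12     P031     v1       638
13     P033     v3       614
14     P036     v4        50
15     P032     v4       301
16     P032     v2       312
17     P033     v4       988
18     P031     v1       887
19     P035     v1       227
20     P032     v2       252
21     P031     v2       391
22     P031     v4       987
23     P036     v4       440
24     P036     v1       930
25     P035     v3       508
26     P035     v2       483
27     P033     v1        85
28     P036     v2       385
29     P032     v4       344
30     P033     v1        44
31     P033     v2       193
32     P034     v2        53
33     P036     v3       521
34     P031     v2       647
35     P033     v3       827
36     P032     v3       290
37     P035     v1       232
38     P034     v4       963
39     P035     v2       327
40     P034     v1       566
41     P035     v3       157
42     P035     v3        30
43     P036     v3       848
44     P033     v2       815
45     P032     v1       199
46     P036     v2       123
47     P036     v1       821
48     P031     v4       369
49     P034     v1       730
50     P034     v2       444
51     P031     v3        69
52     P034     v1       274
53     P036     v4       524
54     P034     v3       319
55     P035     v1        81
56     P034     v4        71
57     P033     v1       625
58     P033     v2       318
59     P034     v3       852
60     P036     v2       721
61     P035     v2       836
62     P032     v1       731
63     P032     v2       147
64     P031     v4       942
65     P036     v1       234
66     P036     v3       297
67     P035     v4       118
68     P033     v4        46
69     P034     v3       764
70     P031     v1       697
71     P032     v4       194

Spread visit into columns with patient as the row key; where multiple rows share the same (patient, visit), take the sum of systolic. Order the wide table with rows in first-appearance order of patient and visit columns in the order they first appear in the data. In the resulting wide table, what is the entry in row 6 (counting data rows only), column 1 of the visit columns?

With rows in first-appearance order of patient, row 6 is patient=P036. visit columns in first-appearance order: v1, v4, v3, v2; column 1 is v1.
Long rows with patient=P036, visit=v1: 930 + 821 + 234 = 1985.

1985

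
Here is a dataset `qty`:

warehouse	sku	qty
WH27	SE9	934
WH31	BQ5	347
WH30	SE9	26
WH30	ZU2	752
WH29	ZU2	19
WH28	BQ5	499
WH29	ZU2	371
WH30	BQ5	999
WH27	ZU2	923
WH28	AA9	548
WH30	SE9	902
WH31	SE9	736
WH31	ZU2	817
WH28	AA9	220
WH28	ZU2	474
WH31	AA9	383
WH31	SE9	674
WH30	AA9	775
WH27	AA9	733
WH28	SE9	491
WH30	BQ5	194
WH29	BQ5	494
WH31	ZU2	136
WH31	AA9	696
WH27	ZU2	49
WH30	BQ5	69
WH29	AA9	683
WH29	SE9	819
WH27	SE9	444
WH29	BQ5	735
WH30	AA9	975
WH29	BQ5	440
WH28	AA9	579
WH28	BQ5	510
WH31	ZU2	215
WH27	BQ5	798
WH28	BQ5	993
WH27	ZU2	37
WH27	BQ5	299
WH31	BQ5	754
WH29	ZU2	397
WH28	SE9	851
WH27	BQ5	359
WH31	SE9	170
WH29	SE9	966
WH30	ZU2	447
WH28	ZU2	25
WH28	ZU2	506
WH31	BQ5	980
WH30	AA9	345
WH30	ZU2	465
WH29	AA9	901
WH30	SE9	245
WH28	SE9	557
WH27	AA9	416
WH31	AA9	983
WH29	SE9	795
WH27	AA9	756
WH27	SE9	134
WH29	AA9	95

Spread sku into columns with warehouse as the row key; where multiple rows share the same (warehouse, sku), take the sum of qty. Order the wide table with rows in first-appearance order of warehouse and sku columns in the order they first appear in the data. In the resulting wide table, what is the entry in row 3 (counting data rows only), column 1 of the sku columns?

With rows in first-appearance order of warehouse, row 3 is warehouse=WH30. sku columns in first-appearance order: SE9, BQ5, ZU2, AA9; column 1 is SE9.
Long rows with warehouse=WH30, sku=SE9: 26 + 902 + 245 = 1173.

1173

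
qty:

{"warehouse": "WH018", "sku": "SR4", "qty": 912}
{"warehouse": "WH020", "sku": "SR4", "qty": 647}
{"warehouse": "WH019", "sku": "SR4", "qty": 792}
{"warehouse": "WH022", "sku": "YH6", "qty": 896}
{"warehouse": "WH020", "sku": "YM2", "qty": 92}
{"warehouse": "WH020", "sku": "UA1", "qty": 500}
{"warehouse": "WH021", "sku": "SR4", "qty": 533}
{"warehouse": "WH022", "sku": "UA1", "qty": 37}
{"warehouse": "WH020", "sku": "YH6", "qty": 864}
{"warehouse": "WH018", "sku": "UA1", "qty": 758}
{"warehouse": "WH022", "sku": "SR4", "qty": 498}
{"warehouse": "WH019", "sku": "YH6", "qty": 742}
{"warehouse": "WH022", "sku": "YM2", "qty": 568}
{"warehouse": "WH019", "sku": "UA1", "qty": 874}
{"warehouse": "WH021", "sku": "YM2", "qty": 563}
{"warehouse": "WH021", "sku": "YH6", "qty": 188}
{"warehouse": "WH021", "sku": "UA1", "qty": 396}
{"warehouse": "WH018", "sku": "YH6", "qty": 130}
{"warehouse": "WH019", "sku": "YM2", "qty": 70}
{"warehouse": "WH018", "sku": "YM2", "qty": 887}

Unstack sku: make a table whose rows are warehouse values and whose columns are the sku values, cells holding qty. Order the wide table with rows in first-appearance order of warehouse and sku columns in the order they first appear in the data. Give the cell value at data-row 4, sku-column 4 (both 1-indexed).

37

With rows in first-appearance order of warehouse, row 4 is warehouse=WH022. sku columns in first-appearance order: SR4, YH6, YM2, UA1; column 4 is UA1.
Long rows with warehouse=WH022, sku=UA1: qty = 37.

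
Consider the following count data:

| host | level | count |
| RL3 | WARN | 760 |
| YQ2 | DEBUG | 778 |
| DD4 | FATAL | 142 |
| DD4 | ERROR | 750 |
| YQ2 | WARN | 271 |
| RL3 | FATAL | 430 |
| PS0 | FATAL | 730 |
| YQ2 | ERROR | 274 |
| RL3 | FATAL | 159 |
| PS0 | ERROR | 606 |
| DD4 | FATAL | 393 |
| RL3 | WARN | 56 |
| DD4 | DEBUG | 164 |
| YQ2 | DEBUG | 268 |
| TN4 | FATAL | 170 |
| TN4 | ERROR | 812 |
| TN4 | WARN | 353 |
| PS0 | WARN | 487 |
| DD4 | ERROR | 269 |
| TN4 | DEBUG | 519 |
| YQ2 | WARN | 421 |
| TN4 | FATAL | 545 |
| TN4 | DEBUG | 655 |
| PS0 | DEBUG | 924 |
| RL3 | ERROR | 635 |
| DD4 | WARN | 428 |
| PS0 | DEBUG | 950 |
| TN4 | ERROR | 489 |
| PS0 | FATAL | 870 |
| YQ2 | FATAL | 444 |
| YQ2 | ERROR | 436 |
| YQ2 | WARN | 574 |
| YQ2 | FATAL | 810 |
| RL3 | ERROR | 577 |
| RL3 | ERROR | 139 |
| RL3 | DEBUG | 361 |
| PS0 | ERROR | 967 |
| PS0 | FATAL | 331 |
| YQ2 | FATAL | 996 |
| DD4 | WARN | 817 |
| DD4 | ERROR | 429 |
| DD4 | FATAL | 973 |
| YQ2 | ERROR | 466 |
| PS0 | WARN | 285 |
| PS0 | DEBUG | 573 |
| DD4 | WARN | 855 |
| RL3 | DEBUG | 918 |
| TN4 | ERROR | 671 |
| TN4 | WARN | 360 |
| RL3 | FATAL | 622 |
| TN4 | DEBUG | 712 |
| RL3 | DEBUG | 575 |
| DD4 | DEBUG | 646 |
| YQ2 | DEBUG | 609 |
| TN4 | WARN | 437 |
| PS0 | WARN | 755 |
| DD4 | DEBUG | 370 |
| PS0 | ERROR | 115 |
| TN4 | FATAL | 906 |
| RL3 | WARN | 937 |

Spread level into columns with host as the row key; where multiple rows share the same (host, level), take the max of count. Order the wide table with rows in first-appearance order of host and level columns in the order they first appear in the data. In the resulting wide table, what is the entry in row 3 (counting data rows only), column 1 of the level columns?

With rows in first-appearance order of host, row 3 is host=DD4. level columns in first-appearance order: WARN, DEBUG, FATAL, ERROR; column 1 is WARN.
Long rows with host=DD4, level=WARN: max(428, 817, 855) = 855.

855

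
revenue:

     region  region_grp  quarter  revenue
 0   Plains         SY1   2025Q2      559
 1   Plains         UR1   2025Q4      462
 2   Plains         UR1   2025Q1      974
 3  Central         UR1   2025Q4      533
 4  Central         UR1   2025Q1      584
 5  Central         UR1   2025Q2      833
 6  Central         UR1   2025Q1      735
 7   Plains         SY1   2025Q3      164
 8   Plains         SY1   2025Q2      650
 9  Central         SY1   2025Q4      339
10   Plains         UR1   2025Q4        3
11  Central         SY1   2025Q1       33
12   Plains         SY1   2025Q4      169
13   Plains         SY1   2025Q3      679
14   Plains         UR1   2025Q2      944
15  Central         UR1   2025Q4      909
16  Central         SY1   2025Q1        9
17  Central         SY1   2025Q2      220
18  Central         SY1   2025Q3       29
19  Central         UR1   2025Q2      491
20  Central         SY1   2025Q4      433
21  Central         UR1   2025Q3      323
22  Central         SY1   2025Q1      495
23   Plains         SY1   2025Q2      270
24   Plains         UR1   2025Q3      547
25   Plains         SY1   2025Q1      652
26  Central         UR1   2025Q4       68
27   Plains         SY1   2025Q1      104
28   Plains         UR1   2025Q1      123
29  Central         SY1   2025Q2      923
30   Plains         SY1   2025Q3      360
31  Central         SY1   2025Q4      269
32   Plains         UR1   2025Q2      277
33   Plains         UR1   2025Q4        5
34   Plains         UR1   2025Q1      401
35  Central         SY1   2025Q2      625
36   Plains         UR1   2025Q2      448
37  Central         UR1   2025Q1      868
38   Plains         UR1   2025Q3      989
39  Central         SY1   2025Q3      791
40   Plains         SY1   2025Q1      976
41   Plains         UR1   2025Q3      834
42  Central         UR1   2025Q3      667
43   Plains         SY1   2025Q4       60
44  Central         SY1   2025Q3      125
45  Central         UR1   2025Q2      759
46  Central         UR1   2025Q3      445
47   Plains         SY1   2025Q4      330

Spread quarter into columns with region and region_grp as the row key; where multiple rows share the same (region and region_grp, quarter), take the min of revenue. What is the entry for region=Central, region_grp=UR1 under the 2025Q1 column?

584

Rows with region=Central, region_grp=UR1 and quarter=2025Q1: revenue values are 584, 735, 868.
min(584, 735, 868) = 584.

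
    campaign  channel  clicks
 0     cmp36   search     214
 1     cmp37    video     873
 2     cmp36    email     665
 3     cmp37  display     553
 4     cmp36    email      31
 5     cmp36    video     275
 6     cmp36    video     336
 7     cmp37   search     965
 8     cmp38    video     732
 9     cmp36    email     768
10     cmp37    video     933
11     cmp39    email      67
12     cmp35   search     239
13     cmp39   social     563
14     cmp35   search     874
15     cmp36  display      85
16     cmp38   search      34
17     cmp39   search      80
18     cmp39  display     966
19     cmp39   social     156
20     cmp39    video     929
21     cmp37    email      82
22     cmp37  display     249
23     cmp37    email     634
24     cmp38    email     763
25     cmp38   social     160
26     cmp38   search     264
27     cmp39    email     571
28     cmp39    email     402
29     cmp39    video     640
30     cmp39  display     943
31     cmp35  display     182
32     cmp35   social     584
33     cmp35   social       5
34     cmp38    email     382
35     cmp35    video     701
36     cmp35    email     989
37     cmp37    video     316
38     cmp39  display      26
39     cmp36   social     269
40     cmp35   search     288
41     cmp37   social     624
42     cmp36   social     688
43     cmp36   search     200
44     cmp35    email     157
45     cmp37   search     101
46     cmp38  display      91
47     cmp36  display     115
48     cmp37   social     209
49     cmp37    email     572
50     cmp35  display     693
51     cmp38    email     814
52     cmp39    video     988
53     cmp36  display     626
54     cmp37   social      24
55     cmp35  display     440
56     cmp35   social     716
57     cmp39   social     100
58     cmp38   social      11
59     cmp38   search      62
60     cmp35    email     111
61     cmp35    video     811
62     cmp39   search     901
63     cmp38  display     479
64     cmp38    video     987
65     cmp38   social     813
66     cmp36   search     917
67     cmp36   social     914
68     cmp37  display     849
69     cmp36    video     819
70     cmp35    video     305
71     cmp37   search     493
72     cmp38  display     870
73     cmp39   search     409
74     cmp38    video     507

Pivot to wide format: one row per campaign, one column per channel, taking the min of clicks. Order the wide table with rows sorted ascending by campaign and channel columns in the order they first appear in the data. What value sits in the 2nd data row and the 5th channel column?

269

With rows sorted ascending by campaign, row 2 is campaign=cmp36. channel columns in first-appearance order: search, video, email, display, social; column 5 is social.
Long rows with campaign=cmp36, channel=social: min(269, 688, 914) = 269.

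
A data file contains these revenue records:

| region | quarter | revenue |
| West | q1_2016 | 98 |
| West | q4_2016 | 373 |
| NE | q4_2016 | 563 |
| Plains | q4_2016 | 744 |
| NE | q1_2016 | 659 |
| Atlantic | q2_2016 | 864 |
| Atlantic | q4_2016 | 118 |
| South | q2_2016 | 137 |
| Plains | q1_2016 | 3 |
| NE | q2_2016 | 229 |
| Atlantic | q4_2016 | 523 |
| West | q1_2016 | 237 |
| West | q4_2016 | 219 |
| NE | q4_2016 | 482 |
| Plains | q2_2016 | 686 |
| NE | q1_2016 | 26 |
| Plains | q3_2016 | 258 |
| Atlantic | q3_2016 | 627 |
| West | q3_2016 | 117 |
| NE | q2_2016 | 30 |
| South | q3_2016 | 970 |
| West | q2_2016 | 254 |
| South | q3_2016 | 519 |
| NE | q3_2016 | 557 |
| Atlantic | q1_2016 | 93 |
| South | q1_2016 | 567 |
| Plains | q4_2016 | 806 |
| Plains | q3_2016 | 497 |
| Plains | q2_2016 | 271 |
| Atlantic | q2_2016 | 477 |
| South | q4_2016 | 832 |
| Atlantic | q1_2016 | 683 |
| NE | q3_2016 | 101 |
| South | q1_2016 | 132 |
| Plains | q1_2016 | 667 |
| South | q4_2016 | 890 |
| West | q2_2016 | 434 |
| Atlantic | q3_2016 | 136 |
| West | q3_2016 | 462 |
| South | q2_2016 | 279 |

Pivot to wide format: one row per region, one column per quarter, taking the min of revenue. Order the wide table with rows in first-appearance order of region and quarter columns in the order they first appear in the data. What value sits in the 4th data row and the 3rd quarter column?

477

With rows in first-appearance order of region, row 4 is region=Atlantic. quarter columns in first-appearance order: q1_2016, q4_2016, q2_2016, q3_2016; column 3 is q2_2016.
Long rows with region=Atlantic, quarter=q2_2016: min(864, 477) = 477.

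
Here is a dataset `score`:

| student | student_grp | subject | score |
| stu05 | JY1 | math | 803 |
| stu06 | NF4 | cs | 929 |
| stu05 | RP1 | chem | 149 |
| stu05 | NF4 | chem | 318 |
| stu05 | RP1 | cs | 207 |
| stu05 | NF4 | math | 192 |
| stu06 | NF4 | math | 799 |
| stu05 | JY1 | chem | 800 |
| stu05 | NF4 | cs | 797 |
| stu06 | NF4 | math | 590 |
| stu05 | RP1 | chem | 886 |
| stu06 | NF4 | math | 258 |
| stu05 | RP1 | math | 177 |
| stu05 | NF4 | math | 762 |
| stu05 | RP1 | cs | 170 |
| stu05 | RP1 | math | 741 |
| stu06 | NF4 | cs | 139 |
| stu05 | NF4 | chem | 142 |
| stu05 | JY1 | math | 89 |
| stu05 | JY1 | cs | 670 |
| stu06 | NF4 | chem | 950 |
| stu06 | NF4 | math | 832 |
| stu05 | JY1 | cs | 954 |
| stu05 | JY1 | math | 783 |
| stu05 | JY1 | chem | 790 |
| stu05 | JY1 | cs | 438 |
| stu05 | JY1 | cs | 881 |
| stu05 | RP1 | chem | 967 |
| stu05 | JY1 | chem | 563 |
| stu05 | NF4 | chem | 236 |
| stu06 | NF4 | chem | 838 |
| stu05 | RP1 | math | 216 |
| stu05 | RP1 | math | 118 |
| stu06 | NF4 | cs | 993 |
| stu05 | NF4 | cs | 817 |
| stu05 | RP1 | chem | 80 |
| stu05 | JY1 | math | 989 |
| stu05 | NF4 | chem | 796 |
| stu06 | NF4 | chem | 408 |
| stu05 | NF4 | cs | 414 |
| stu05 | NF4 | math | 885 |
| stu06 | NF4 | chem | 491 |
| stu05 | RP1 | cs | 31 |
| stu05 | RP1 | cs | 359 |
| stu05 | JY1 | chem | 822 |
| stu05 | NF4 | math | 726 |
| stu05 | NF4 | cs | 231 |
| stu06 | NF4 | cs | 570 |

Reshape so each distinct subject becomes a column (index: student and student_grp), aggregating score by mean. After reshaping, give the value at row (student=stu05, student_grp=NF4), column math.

Rows with student=stu05, student_grp=NF4 and subject=math: score values are 192, 762, 885, 726.
(192 + 762 + 885 + 726) / 4 = 641.25.

641.25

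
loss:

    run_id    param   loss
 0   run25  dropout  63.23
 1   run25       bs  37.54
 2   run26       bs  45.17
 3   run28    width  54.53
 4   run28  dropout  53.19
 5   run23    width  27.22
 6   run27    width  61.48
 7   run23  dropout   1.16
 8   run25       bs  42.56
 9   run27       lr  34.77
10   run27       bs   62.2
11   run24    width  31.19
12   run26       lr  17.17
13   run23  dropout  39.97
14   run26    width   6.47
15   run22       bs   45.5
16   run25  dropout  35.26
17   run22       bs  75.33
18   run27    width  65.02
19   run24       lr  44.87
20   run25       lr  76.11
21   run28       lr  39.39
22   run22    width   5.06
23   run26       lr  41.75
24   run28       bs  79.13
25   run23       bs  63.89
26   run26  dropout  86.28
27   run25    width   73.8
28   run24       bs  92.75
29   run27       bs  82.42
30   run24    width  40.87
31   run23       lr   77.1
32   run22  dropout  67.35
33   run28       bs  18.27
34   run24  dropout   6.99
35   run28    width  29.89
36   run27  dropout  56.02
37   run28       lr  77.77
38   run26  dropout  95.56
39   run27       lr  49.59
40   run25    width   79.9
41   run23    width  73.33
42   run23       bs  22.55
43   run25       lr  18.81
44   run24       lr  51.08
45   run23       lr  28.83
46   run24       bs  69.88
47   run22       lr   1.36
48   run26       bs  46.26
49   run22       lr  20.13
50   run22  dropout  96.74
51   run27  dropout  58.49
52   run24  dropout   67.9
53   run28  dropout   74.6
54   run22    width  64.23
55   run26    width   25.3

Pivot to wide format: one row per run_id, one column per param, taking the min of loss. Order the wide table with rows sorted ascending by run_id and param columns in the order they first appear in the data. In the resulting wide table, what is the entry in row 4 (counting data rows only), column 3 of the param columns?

With rows sorted ascending by run_id, row 4 is run_id=run25. param columns in first-appearance order: dropout, bs, width, lr; column 3 is width.
Long rows with run_id=run25, param=width: min(73.8, 79.9) = 73.8.

73.8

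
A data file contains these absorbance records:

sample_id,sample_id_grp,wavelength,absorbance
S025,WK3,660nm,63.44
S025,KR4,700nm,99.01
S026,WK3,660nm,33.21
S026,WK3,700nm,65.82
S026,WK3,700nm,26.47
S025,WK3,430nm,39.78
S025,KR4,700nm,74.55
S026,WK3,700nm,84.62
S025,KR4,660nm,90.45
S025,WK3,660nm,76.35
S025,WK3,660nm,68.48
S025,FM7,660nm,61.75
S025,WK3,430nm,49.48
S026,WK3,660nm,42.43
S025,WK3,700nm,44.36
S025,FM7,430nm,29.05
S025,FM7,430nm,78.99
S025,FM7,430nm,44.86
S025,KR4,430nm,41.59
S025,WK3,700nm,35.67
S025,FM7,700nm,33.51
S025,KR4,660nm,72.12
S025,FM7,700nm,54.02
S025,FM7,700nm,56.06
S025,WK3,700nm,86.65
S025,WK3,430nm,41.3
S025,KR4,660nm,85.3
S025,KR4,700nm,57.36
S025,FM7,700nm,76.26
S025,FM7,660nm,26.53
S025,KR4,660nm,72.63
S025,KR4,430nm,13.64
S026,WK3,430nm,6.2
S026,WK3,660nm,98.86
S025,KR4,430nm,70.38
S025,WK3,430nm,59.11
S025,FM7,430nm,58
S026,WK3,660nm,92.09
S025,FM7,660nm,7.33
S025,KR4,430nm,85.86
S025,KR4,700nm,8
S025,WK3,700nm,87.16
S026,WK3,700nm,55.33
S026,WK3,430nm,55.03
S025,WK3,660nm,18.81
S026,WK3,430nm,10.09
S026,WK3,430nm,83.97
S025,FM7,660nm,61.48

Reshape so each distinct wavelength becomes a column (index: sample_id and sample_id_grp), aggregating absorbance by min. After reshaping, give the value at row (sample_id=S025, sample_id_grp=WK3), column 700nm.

35.67

Rows with sample_id=S025, sample_id_grp=WK3 and wavelength=700nm: absorbance values are 44.36, 35.67, 86.65, 87.16.
min(44.36, 35.67, 86.65, 87.16) = 35.67.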